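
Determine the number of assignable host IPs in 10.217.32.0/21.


Host bits = 32 - 21 = 11
Total addresses = 2^11 = 2048
Usable = total - 2 (network and broadcast)
Usable hosts: 2046


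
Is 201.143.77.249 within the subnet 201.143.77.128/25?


Subnet network: 201.143.77.128
Test IP AND mask: 201.143.77.128
Yes, 201.143.77.249 is in 201.143.77.128/25


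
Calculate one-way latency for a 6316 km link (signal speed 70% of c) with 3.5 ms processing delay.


Speed = 0.7 * 3e5 km/s = 210000 km/s
Propagation delay = 6316 / 210000 = 0.0301 s = 30.0762 ms
Processing delay = 3.5 ms
Total one-way latency = 33.5762 ms


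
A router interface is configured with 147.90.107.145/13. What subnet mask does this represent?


/13 means 13 network bits, 19 host bits
Binary: 11111111111110000000000000000000
Mask: 255.248.0.0


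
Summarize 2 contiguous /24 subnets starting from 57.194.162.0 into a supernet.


Original prefix: /24
Number of subnets: 2 = 2^1
New prefix = 24 - 1 = 23
Supernet: 57.194.162.0/23


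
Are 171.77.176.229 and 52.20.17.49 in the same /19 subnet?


Mask: 255.255.224.0
171.77.176.229 AND mask = 171.77.160.0
52.20.17.49 AND mask = 52.20.0.0
No, different subnets (171.77.160.0 vs 52.20.0.0)


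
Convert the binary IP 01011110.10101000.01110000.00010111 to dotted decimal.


01011110 = 94
10101000 = 168
01110000 = 112
00010111 = 23
IP: 94.168.112.23


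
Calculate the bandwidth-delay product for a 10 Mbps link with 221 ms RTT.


BDP = bandwidth * RTT
= 10 Mbps * 221 ms
= 10 * 1e6 * 221 / 1000 bits
= 2210000 bits
= 276250 bytes
= 269.7754 KB
BDP = 2210000 bits (276250 bytes)


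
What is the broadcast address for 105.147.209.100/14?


Network: 105.144.0.0/14
Host bits = 18
Set all host bits to 1:
Broadcast: 105.147.255.255


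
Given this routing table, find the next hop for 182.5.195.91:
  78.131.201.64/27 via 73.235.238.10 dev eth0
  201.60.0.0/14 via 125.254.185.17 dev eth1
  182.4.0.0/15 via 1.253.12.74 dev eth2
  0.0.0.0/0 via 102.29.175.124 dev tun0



Longest prefix match for 182.5.195.91:
  /27 78.131.201.64: no
  /14 201.60.0.0: no
  /15 182.4.0.0: MATCH
  /0 0.0.0.0: MATCH
Selected: next-hop 1.253.12.74 via eth2 (matched /15)


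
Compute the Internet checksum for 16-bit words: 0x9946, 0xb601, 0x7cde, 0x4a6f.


Sum all words (with carry folding):
+ 0x9946 = 0x9946
+ 0xb601 = 0x4f48
+ 0x7cde = 0xcc26
+ 0x4a6f = 0x1696
One's complement: ~0x1696
Checksum = 0xe969


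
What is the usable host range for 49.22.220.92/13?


Network: 49.16.0.0
Broadcast: 49.23.255.255
First usable = network + 1
Last usable = broadcast - 1
Range: 49.16.0.1 to 49.23.255.254


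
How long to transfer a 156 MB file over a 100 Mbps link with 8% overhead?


Effective throughput = 100 * (1 - 8/100) = 92 Mbps
File size in Mb = 156 * 8 = 1248 Mb
Time = 1248 / 92
Time = 13.5652 seconds


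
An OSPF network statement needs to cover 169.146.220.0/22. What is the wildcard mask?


Subnet mask: 255.255.252.0
Wildcard = 255.255.255.255 - subnet mask
255 - 255 = 0
255 - 255 = 0
255 - 252 = 3
255 - 0 = 255
Wildcard: 0.0.3.255


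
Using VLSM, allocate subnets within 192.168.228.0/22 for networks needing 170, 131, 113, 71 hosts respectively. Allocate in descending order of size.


170 hosts -> /24 (254 usable): 192.168.228.0/24
131 hosts -> /24 (254 usable): 192.168.229.0/24
113 hosts -> /25 (126 usable): 192.168.230.0/25
71 hosts -> /25 (126 usable): 192.168.230.128/25
Allocation: 192.168.228.0/24 (170 hosts, 254 usable); 192.168.229.0/24 (131 hosts, 254 usable); 192.168.230.0/25 (113 hosts, 126 usable); 192.168.230.128/25 (71 hosts, 126 usable)


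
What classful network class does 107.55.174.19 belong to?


First octet: 107
Binary: 01101011
0xxxxxxx -> Class A (1-126)
Class A, default mask 255.0.0.0 (/8)


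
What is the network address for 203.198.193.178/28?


IP:   11001011.11000110.11000001.10110010
Mask: 11111111.11111111.11111111.11110000
AND operation:
Net:  11001011.11000110.11000001.10110000
Network: 203.198.193.176/28


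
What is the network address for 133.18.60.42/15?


IP:   10000101.00010010.00111100.00101010
Mask: 11111111.11111110.00000000.00000000
AND operation:
Net:  10000101.00010010.00000000.00000000
Network: 133.18.0.0/15


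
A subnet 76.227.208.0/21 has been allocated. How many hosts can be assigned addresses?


Host bits = 32 - 21 = 11
Total addresses = 2^11 = 2048
Usable = total - 2 (network and broadcast)
Usable hosts: 2046


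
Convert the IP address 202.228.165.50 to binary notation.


202 = 11001010
228 = 11100100
165 = 10100101
50 = 00110010
Binary: 11001010.11100100.10100101.00110010


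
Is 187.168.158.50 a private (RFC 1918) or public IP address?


RFC 1918 private ranges:
  10.0.0.0/8 (10.0.0.0 - 10.255.255.255)
  172.16.0.0/12 (172.16.0.0 - 172.31.255.255)
  192.168.0.0/16 (192.168.0.0 - 192.168.255.255)
Public (not in any RFC 1918 range)


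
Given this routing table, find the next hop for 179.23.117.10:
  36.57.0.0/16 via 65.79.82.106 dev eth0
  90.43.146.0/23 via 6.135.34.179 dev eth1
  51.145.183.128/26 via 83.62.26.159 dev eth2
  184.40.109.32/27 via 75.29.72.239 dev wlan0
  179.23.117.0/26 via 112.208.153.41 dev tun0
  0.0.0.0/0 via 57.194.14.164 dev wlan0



Longest prefix match for 179.23.117.10:
  /16 36.57.0.0: no
  /23 90.43.146.0: no
  /26 51.145.183.128: no
  /27 184.40.109.32: no
  /26 179.23.117.0: MATCH
  /0 0.0.0.0: MATCH
Selected: next-hop 112.208.153.41 via tun0 (matched /26)


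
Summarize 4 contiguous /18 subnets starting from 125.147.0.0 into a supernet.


Original prefix: /18
Number of subnets: 4 = 2^2
New prefix = 18 - 2 = 16
Supernet: 125.147.0.0/16


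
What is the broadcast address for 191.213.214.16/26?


Network: 191.213.214.0/26
Host bits = 6
Set all host bits to 1:
Broadcast: 191.213.214.63


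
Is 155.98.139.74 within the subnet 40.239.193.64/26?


Subnet network: 40.239.193.64
Test IP AND mask: 155.98.139.64
No, 155.98.139.74 is not in 40.239.193.64/26


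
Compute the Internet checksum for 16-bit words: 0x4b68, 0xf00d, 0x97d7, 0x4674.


Sum all words (with carry folding):
+ 0x4b68 = 0x4b68
+ 0xf00d = 0x3b76
+ 0x97d7 = 0xd34d
+ 0x4674 = 0x19c2
One's complement: ~0x19c2
Checksum = 0xe63d


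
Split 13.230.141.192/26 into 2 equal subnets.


New prefix = 26 + 1 = 27
Each subnet has 32 addresses
  13.230.141.192/27
  13.230.141.224/27
Subnets: 13.230.141.192/27, 13.230.141.224/27


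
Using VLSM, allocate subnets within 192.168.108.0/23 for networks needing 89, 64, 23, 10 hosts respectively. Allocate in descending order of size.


89 hosts -> /25 (126 usable): 192.168.108.0/25
64 hosts -> /25 (126 usable): 192.168.108.128/25
23 hosts -> /27 (30 usable): 192.168.109.0/27
10 hosts -> /28 (14 usable): 192.168.109.32/28
Allocation: 192.168.108.0/25 (89 hosts, 126 usable); 192.168.108.128/25 (64 hosts, 126 usable); 192.168.109.0/27 (23 hosts, 30 usable); 192.168.109.32/28 (10 hosts, 14 usable)


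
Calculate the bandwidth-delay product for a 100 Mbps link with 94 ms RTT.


BDP = bandwidth * RTT
= 100 Mbps * 94 ms
= 100 * 1e6 * 94 / 1000 bits
= 9400000 bits
= 1175000 bytes
= 1147.4609 KB
BDP = 9400000 bits (1175000 bytes)


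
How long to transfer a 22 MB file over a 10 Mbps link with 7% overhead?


Effective throughput = 10 * (1 - 7/100) = 9.3 Mbps
File size in Mb = 22 * 8 = 176 Mb
Time = 176 / 9.3
Time = 18.9247 seconds


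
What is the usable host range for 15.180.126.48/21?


Network: 15.180.120.0
Broadcast: 15.180.127.255
First usable = network + 1
Last usable = broadcast - 1
Range: 15.180.120.1 to 15.180.127.254


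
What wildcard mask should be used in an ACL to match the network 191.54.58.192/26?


Subnet mask: 255.255.255.192
Wildcard = 255.255.255.255 - subnet mask
255 - 255 = 0
255 - 255 = 0
255 - 255 = 0
255 - 192 = 63
Wildcard: 0.0.0.63


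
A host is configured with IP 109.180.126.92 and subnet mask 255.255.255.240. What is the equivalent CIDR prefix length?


Binary: 11111111.11111111.11111111.11110000
Count leading 1s
Prefix: /28


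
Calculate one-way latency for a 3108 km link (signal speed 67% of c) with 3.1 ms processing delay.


Speed = 0.67 * 3e5 km/s = 201000 km/s
Propagation delay = 3108 / 201000 = 0.0155 s = 15.4627 ms
Processing delay = 3.1 ms
Total one-way latency = 18.5627 ms


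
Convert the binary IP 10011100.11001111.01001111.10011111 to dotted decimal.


10011100 = 156
11001111 = 207
01001111 = 79
10011111 = 159
IP: 156.207.79.159


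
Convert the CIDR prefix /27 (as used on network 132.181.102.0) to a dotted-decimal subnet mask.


/27 means 27 network bits, 5 host bits
Binary: 11111111111111111111111111100000
Mask: 255.255.255.224


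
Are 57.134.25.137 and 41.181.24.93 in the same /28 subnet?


Mask: 255.255.255.240
57.134.25.137 AND mask = 57.134.25.128
41.181.24.93 AND mask = 41.181.24.80
No, different subnets (57.134.25.128 vs 41.181.24.80)


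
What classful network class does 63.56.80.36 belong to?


First octet: 63
Binary: 00111111
0xxxxxxx -> Class A (1-126)
Class A, default mask 255.0.0.0 (/8)


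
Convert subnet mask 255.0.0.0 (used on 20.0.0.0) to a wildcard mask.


Subnet mask: 255.0.0.0
Wildcard = 255.255.255.255 - subnet mask
255 - 255 = 0
255 - 0 = 255
255 - 0 = 255
255 - 0 = 255
Wildcard: 0.255.255.255


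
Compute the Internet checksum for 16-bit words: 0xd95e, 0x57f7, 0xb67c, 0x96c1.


Sum all words (with carry folding):
+ 0xd95e = 0xd95e
+ 0x57f7 = 0x3156
+ 0xb67c = 0xe7d2
+ 0x96c1 = 0x7e94
One's complement: ~0x7e94
Checksum = 0x816b


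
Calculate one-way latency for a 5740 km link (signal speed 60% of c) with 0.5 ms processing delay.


Speed = 0.6 * 3e5 km/s = 180000 km/s
Propagation delay = 5740 / 180000 = 0.0319 s = 31.8889 ms
Processing delay = 0.5 ms
Total one-way latency = 32.3889 ms


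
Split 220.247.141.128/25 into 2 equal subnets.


New prefix = 25 + 1 = 26
Each subnet has 64 addresses
  220.247.141.128/26
  220.247.141.192/26
Subnets: 220.247.141.128/26, 220.247.141.192/26


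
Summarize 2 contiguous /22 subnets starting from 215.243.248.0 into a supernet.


Original prefix: /22
Number of subnets: 2 = 2^1
New prefix = 22 - 1 = 21
Supernet: 215.243.248.0/21


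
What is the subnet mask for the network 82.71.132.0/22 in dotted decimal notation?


/22 means 22 network bits, 10 host bits
Binary: 11111111111111111111110000000000
Mask: 255.255.252.0


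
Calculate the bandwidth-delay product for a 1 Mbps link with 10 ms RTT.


BDP = bandwidth * RTT
= 1 Mbps * 10 ms
= 1 * 1e6 * 10 / 1000 bits
= 10000 bits
= 1250 bytes
= 1.2207 KB
BDP = 10000 bits (1250 bytes)


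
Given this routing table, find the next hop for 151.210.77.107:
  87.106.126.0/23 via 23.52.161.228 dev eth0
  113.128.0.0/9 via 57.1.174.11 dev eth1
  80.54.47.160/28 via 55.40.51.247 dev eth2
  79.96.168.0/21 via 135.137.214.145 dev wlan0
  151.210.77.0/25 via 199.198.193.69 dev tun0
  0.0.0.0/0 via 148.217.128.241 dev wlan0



Longest prefix match for 151.210.77.107:
  /23 87.106.126.0: no
  /9 113.128.0.0: no
  /28 80.54.47.160: no
  /21 79.96.168.0: no
  /25 151.210.77.0: MATCH
  /0 0.0.0.0: MATCH
Selected: next-hop 199.198.193.69 via tun0 (matched /25)


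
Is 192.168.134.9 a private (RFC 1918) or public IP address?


RFC 1918 private ranges:
  10.0.0.0/8 (10.0.0.0 - 10.255.255.255)
  172.16.0.0/12 (172.16.0.0 - 172.31.255.255)
  192.168.0.0/16 (192.168.0.0 - 192.168.255.255)
Private (in 192.168.0.0/16)


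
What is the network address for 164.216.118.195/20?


IP:   10100100.11011000.01110110.11000011
Mask: 11111111.11111111.11110000.00000000
AND operation:
Net:  10100100.11011000.01110000.00000000
Network: 164.216.112.0/20


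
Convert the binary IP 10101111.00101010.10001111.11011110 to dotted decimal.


10101111 = 175
00101010 = 42
10001111 = 143
11011110 = 222
IP: 175.42.143.222


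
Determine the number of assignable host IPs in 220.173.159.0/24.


Host bits = 32 - 24 = 8
Total addresses = 2^8 = 256
Usable = total - 2 (network and broadcast)
Usable hosts: 254


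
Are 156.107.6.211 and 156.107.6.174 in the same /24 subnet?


Mask: 255.255.255.0
156.107.6.211 AND mask = 156.107.6.0
156.107.6.174 AND mask = 156.107.6.0
Yes, same subnet (156.107.6.0)


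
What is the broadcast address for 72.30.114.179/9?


Network: 72.0.0.0/9
Host bits = 23
Set all host bits to 1:
Broadcast: 72.127.255.255


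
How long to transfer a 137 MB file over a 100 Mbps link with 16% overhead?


Effective throughput = 100 * (1 - 16/100) = 84 Mbps
File size in Mb = 137 * 8 = 1096 Mb
Time = 1096 / 84
Time = 13.0476 seconds


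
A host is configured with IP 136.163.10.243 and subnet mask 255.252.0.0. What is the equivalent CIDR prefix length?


Binary: 11111111.11111100.00000000.00000000
Count leading 1s
Prefix: /14


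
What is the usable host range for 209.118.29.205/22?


Network: 209.118.28.0
Broadcast: 209.118.31.255
First usable = network + 1
Last usable = broadcast - 1
Range: 209.118.28.1 to 209.118.31.254


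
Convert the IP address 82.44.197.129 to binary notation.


82 = 01010010
44 = 00101100
197 = 11000101
129 = 10000001
Binary: 01010010.00101100.11000101.10000001


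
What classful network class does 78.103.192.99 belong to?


First octet: 78
Binary: 01001110
0xxxxxxx -> Class A (1-126)
Class A, default mask 255.0.0.0 (/8)


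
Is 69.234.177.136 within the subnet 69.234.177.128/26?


Subnet network: 69.234.177.128
Test IP AND mask: 69.234.177.128
Yes, 69.234.177.136 is in 69.234.177.128/26


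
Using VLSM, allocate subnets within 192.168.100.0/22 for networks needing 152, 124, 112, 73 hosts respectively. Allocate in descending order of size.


152 hosts -> /24 (254 usable): 192.168.100.0/24
124 hosts -> /25 (126 usable): 192.168.101.0/25
112 hosts -> /25 (126 usable): 192.168.101.128/25
73 hosts -> /25 (126 usable): 192.168.102.0/25
Allocation: 192.168.100.0/24 (152 hosts, 254 usable); 192.168.101.0/25 (124 hosts, 126 usable); 192.168.101.128/25 (112 hosts, 126 usable); 192.168.102.0/25 (73 hosts, 126 usable)


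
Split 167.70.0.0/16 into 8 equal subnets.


New prefix = 16 + 3 = 19
Each subnet has 8192 addresses
  167.70.0.0/19
  167.70.32.0/19
  167.70.64.0/19
  167.70.96.0/19
  167.70.128.0/19
  167.70.160.0/19
  167.70.192.0/19
  167.70.224.0/19
Subnets: 167.70.0.0/19, 167.70.32.0/19, 167.70.64.0/19, 167.70.96.0/19, 167.70.128.0/19, 167.70.160.0/19, 167.70.192.0/19, 167.70.224.0/19


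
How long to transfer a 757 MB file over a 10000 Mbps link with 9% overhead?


Effective throughput = 10000 * (1 - 9/100) = 9100 Mbps
File size in Mb = 757 * 8 = 6056 Mb
Time = 6056 / 9100
Time = 0.6655 seconds


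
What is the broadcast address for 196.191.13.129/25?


Network: 196.191.13.128/25
Host bits = 7
Set all host bits to 1:
Broadcast: 196.191.13.255


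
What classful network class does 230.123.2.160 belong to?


First octet: 230
Binary: 11100110
1110xxxx -> Class D (224-239)
Class D (multicast), default mask N/A


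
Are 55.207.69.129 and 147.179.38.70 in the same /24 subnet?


Mask: 255.255.255.0
55.207.69.129 AND mask = 55.207.69.0
147.179.38.70 AND mask = 147.179.38.0
No, different subnets (55.207.69.0 vs 147.179.38.0)


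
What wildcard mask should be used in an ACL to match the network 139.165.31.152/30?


Subnet mask: 255.255.255.252
Wildcard = 255.255.255.255 - subnet mask
255 - 255 = 0
255 - 255 = 0
255 - 255 = 0
255 - 252 = 3
Wildcard: 0.0.0.3


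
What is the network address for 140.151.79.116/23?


IP:   10001100.10010111.01001111.01110100
Mask: 11111111.11111111.11111110.00000000
AND operation:
Net:  10001100.10010111.01001110.00000000
Network: 140.151.78.0/23


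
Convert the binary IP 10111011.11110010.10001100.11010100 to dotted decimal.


10111011 = 187
11110010 = 242
10001100 = 140
11010100 = 212
IP: 187.242.140.212


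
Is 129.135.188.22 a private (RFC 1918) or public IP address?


RFC 1918 private ranges:
  10.0.0.0/8 (10.0.0.0 - 10.255.255.255)
  172.16.0.0/12 (172.16.0.0 - 172.31.255.255)
  192.168.0.0/16 (192.168.0.0 - 192.168.255.255)
Public (not in any RFC 1918 range)


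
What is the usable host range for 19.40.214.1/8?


Network: 19.0.0.0
Broadcast: 19.255.255.255
First usable = network + 1
Last usable = broadcast - 1
Range: 19.0.0.1 to 19.255.255.254


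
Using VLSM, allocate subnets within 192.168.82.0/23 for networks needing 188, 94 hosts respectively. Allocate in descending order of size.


188 hosts -> /24 (254 usable): 192.168.82.0/24
94 hosts -> /25 (126 usable): 192.168.83.0/25
Allocation: 192.168.82.0/24 (188 hosts, 254 usable); 192.168.83.0/25 (94 hosts, 126 usable)


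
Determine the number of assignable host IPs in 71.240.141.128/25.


Host bits = 32 - 25 = 7
Total addresses = 2^7 = 128
Usable = total - 2 (network and broadcast)
Usable hosts: 126


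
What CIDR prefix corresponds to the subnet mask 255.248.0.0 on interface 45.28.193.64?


Binary: 11111111.11111000.00000000.00000000
Count leading 1s
Prefix: /13


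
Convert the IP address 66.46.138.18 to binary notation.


66 = 01000010
46 = 00101110
138 = 10001010
18 = 00010010
Binary: 01000010.00101110.10001010.00010010


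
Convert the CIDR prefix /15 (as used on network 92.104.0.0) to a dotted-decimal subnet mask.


/15 means 15 network bits, 17 host bits
Binary: 11111111111111100000000000000000
Mask: 255.254.0.0


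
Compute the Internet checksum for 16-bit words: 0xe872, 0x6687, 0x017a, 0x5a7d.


Sum all words (with carry folding):
+ 0xe872 = 0xe872
+ 0x6687 = 0x4efa
+ 0x017a = 0x5074
+ 0x5a7d = 0xaaf1
One's complement: ~0xaaf1
Checksum = 0x550e


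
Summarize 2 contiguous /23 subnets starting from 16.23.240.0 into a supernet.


Original prefix: /23
Number of subnets: 2 = 2^1
New prefix = 23 - 1 = 22
Supernet: 16.23.240.0/22


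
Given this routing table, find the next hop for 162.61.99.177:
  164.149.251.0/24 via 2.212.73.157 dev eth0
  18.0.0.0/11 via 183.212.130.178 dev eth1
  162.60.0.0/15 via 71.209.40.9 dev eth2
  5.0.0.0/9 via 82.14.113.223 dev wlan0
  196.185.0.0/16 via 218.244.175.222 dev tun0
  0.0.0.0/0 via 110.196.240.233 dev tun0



Longest prefix match for 162.61.99.177:
  /24 164.149.251.0: no
  /11 18.0.0.0: no
  /15 162.60.0.0: MATCH
  /9 5.0.0.0: no
  /16 196.185.0.0: no
  /0 0.0.0.0: MATCH
Selected: next-hop 71.209.40.9 via eth2 (matched /15)


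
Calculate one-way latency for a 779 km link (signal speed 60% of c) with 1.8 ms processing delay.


Speed = 0.6 * 3e5 km/s = 180000 km/s
Propagation delay = 779 / 180000 = 0.0043 s = 4.3278 ms
Processing delay = 1.8 ms
Total one-way latency = 6.1278 ms


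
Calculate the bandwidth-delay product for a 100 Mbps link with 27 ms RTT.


BDP = bandwidth * RTT
= 100 Mbps * 27 ms
= 100 * 1e6 * 27 / 1000 bits
= 2700000 bits
= 337500 bytes
= 329.5898 KB
BDP = 2700000 bits (337500 bytes)


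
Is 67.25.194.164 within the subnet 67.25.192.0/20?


Subnet network: 67.25.192.0
Test IP AND mask: 67.25.192.0
Yes, 67.25.194.164 is in 67.25.192.0/20


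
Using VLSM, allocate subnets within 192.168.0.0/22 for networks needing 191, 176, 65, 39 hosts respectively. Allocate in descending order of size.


191 hosts -> /24 (254 usable): 192.168.0.0/24
176 hosts -> /24 (254 usable): 192.168.1.0/24
65 hosts -> /25 (126 usable): 192.168.2.0/25
39 hosts -> /26 (62 usable): 192.168.2.128/26
Allocation: 192.168.0.0/24 (191 hosts, 254 usable); 192.168.1.0/24 (176 hosts, 254 usable); 192.168.2.0/25 (65 hosts, 126 usable); 192.168.2.128/26 (39 hosts, 62 usable)


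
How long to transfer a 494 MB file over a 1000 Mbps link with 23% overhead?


Effective throughput = 1000 * (1 - 23/100) = 770 Mbps
File size in Mb = 494 * 8 = 3952 Mb
Time = 3952 / 770
Time = 5.1325 seconds


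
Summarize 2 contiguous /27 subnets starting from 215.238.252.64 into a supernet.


Original prefix: /27
Number of subnets: 2 = 2^1
New prefix = 27 - 1 = 26
Supernet: 215.238.252.64/26


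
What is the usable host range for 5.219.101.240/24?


Network: 5.219.101.0
Broadcast: 5.219.101.255
First usable = network + 1
Last usable = broadcast - 1
Range: 5.219.101.1 to 5.219.101.254


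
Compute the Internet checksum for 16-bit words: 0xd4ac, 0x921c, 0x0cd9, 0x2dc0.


Sum all words (with carry folding):
+ 0xd4ac = 0xd4ac
+ 0x921c = 0x66c9
+ 0x0cd9 = 0x73a2
+ 0x2dc0 = 0xa162
One's complement: ~0xa162
Checksum = 0x5e9d


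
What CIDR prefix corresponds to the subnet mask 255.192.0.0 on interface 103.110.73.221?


Binary: 11111111.11000000.00000000.00000000
Count leading 1s
Prefix: /10


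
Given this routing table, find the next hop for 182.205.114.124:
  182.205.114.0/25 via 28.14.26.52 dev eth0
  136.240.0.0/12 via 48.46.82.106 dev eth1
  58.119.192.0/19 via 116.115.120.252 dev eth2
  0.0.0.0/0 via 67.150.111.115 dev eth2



Longest prefix match for 182.205.114.124:
  /25 182.205.114.0: MATCH
  /12 136.240.0.0: no
  /19 58.119.192.0: no
  /0 0.0.0.0: MATCH
Selected: next-hop 28.14.26.52 via eth0 (matched /25)


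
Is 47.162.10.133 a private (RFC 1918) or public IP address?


RFC 1918 private ranges:
  10.0.0.0/8 (10.0.0.0 - 10.255.255.255)
  172.16.0.0/12 (172.16.0.0 - 172.31.255.255)
  192.168.0.0/16 (192.168.0.0 - 192.168.255.255)
Public (not in any RFC 1918 range)


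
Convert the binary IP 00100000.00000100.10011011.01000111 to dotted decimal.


00100000 = 32
00000100 = 4
10011011 = 155
01000111 = 71
IP: 32.4.155.71


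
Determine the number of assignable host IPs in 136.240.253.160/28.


Host bits = 32 - 28 = 4
Total addresses = 2^4 = 16
Usable = total - 2 (network and broadcast)
Usable hosts: 14


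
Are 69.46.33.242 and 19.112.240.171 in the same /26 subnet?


Mask: 255.255.255.192
69.46.33.242 AND mask = 69.46.33.192
19.112.240.171 AND mask = 19.112.240.128
No, different subnets (69.46.33.192 vs 19.112.240.128)


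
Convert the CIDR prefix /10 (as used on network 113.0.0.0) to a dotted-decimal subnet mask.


/10 means 10 network bits, 22 host bits
Binary: 11111111110000000000000000000000
Mask: 255.192.0.0


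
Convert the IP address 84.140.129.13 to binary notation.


84 = 01010100
140 = 10001100
129 = 10000001
13 = 00001101
Binary: 01010100.10001100.10000001.00001101


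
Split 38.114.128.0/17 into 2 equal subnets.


New prefix = 17 + 1 = 18
Each subnet has 16384 addresses
  38.114.128.0/18
  38.114.192.0/18
Subnets: 38.114.128.0/18, 38.114.192.0/18


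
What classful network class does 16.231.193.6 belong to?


First octet: 16
Binary: 00010000
0xxxxxxx -> Class A (1-126)
Class A, default mask 255.0.0.0 (/8)


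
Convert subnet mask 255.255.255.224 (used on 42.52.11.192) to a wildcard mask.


Subnet mask: 255.255.255.224
Wildcard = 255.255.255.255 - subnet mask
255 - 255 = 0
255 - 255 = 0
255 - 255 = 0
255 - 224 = 31
Wildcard: 0.0.0.31


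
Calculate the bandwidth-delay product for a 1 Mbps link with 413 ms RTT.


BDP = bandwidth * RTT
= 1 Mbps * 413 ms
= 1 * 1e6 * 413 / 1000 bits
= 413000 bits
= 51625 bytes
= 50.415 KB
BDP = 413000 bits (51625 bytes)


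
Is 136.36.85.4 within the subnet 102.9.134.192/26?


Subnet network: 102.9.134.192
Test IP AND mask: 136.36.85.0
No, 136.36.85.4 is not in 102.9.134.192/26


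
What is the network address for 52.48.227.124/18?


IP:   00110100.00110000.11100011.01111100
Mask: 11111111.11111111.11000000.00000000
AND operation:
Net:  00110100.00110000.11000000.00000000
Network: 52.48.192.0/18


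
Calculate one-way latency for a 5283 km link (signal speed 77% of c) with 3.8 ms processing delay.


Speed = 0.77 * 3e5 km/s = 231000 km/s
Propagation delay = 5283 / 231000 = 0.0229 s = 22.8701 ms
Processing delay = 3.8 ms
Total one-way latency = 26.6701 ms


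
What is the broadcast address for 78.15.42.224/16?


Network: 78.15.0.0/16
Host bits = 16
Set all host bits to 1:
Broadcast: 78.15.255.255


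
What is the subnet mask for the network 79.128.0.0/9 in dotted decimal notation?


/9 means 9 network bits, 23 host bits
Binary: 11111111100000000000000000000000
Mask: 255.128.0.0


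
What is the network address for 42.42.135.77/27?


IP:   00101010.00101010.10000111.01001101
Mask: 11111111.11111111.11111111.11100000
AND operation:
Net:  00101010.00101010.10000111.01000000
Network: 42.42.135.64/27


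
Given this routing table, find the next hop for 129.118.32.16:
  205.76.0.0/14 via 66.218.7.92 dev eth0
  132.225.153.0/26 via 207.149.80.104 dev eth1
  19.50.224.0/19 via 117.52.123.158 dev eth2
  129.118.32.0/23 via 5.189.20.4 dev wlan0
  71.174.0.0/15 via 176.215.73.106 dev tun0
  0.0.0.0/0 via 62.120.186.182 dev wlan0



Longest prefix match for 129.118.32.16:
  /14 205.76.0.0: no
  /26 132.225.153.0: no
  /19 19.50.224.0: no
  /23 129.118.32.0: MATCH
  /15 71.174.0.0: no
  /0 0.0.0.0: MATCH
Selected: next-hop 5.189.20.4 via wlan0 (matched /23)


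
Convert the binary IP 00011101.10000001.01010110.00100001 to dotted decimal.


00011101 = 29
10000001 = 129
01010110 = 86
00100001 = 33
IP: 29.129.86.33


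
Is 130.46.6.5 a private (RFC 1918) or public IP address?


RFC 1918 private ranges:
  10.0.0.0/8 (10.0.0.0 - 10.255.255.255)
  172.16.0.0/12 (172.16.0.0 - 172.31.255.255)
  192.168.0.0/16 (192.168.0.0 - 192.168.255.255)
Public (not in any RFC 1918 range)


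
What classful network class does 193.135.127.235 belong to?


First octet: 193
Binary: 11000001
110xxxxx -> Class C (192-223)
Class C, default mask 255.255.255.0 (/24)


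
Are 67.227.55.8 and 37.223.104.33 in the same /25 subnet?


Mask: 255.255.255.128
67.227.55.8 AND mask = 67.227.55.0
37.223.104.33 AND mask = 37.223.104.0
No, different subnets (67.227.55.0 vs 37.223.104.0)


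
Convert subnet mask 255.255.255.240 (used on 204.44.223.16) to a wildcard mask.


Subnet mask: 255.255.255.240
Wildcard = 255.255.255.255 - subnet mask
255 - 255 = 0
255 - 255 = 0
255 - 255 = 0
255 - 240 = 15
Wildcard: 0.0.0.15


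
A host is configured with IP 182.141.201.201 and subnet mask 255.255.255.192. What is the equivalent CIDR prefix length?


Binary: 11111111.11111111.11111111.11000000
Count leading 1s
Prefix: /26


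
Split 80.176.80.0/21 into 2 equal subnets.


New prefix = 21 + 1 = 22
Each subnet has 1024 addresses
  80.176.80.0/22
  80.176.84.0/22
Subnets: 80.176.80.0/22, 80.176.84.0/22


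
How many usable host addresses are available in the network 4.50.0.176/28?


Host bits = 32 - 28 = 4
Total addresses = 2^4 = 16
Usable = total - 2 (network and broadcast)
Usable hosts: 14


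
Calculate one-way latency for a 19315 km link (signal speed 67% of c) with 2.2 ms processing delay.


Speed = 0.67 * 3e5 km/s = 201000 km/s
Propagation delay = 19315 / 201000 = 0.0961 s = 96.0945 ms
Processing delay = 2.2 ms
Total one-way latency = 98.2945 ms


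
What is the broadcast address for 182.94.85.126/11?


Network: 182.64.0.0/11
Host bits = 21
Set all host bits to 1:
Broadcast: 182.95.255.255


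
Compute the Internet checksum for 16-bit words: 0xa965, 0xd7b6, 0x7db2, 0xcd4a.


Sum all words (with carry folding):
+ 0xa965 = 0xa965
+ 0xd7b6 = 0x811c
+ 0x7db2 = 0xfece
+ 0xcd4a = 0xcc19
One's complement: ~0xcc19
Checksum = 0x33e6


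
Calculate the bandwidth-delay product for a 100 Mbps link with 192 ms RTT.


BDP = bandwidth * RTT
= 100 Mbps * 192 ms
= 100 * 1e6 * 192 / 1000 bits
= 19200000 bits
= 2400000 bytes
= 2343.75 KB
BDP = 19200000 bits (2400000 bytes)


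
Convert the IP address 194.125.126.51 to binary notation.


194 = 11000010
125 = 01111101
126 = 01111110
51 = 00110011
Binary: 11000010.01111101.01111110.00110011


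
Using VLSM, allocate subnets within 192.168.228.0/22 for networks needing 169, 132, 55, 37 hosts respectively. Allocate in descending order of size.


169 hosts -> /24 (254 usable): 192.168.228.0/24
132 hosts -> /24 (254 usable): 192.168.229.0/24
55 hosts -> /26 (62 usable): 192.168.230.0/26
37 hosts -> /26 (62 usable): 192.168.230.64/26
Allocation: 192.168.228.0/24 (169 hosts, 254 usable); 192.168.229.0/24 (132 hosts, 254 usable); 192.168.230.0/26 (55 hosts, 62 usable); 192.168.230.64/26 (37 hosts, 62 usable)


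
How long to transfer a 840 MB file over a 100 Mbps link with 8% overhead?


Effective throughput = 100 * (1 - 8/100) = 92 Mbps
File size in Mb = 840 * 8 = 6720 Mb
Time = 6720 / 92
Time = 73.0435 seconds


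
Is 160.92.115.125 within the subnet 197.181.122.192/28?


Subnet network: 197.181.122.192
Test IP AND mask: 160.92.115.112
No, 160.92.115.125 is not in 197.181.122.192/28


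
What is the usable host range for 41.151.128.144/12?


Network: 41.144.0.0
Broadcast: 41.159.255.255
First usable = network + 1
Last usable = broadcast - 1
Range: 41.144.0.1 to 41.159.255.254


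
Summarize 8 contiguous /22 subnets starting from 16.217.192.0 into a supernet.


Original prefix: /22
Number of subnets: 8 = 2^3
New prefix = 22 - 3 = 19
Supernet: 16.217.192.0/19


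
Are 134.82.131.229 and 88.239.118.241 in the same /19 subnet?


Mask: 255.255.224.0
134.82.131.229 AND mask = 134.82.128.0
88.239.118.241 AND mask = 88.239.96.0
No, different subnets (134.82.128.0 vs 88.239.96.0)


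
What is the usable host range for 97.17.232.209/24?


Network: 97.17.232.0
Broadcast: 97.17.232.255
First usable = network + 1
Last usable = broadcast - 1
Range: 97.17.232.1 to 97.17.232.254


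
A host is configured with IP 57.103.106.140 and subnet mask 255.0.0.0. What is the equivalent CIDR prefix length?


Binary: 11111111.00000000.00000000.00000000
Count leading 1s
Prefix: /8


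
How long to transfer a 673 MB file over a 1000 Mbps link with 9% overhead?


Effective throughput = 1000 * (1 - 9/100) = 910 Mbps
File size in Mb = 673 * 8 = 5384 Mb
Time = 5384 / 910
Time = 5.9165 seconds


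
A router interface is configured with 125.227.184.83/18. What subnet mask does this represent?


/18 means 18 network bits, 14 host bits
Binary: 11111111111111111100000000000000
Mask: 255.255.192.0


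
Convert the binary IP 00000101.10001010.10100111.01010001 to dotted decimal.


00000101 = 5
10001010 = 138
10100111 = 167
01010001 = 81
IP: 5.138.167.81


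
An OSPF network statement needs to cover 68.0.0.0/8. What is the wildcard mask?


Subnet mask: 255.0.0.0
Wildcard = 255.255.255.255 - subnet mask
255 - 255 = 0
255 - 0 = 255
255 - 0 = 255
255 - 0 = 255
Wildcard: 0.255.255.255


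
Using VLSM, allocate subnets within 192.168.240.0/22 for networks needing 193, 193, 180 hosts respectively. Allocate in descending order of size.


193 hosts -> /24 (254 usable): 192.168.240.0/24
193 hosts -> /24 (254 usable): 192.168.241.0/24
180 hosts -> /24 (254 usable): 192.168.242.0/24
Allocation: 192.168.240.0/24 (193 hosts, 254 usable); 192.168.241.0/24 (193 hosts, 254 usable); 192.168.242.0/24 (180 hosts, 254 usable)


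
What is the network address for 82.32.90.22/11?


IP:   01010010.00100000.01011010.00010110
Mask: 11111111.11100000.00000000.00000000
AND operation:
Net:  01010010.00100000.00000000.00000000
Network: 82.32.0.0/11


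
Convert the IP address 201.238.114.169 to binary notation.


201 = 11001001
238 = 11101110
114 = 01110010
169 = 10101001
Binary: 11001001.11101110.01110010.10101001


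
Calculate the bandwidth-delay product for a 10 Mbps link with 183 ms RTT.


BDP = bandwidth * RTT
= 10 Mbps * 183 ms
= 10 * 1e6 * 183 / 1000 bits
= 1830000 bits
= 228750 bytes
= 223.3887 KB
BDP = 1830000 bits (228750 bytes)


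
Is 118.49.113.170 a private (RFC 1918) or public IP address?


RFC 1918 private ranges:
  10.0.0.0/8 (10.0.0.0 - 10.255.255.255)
  172.16.0.0/12 (172.16.0.0 - 172.31.255.255)
  192.168.0.0/16 (192.168.0.0 - 192.168.255.255)
Public (not in any RFC 1918 range)


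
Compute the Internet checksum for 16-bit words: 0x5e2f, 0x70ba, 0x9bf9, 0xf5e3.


Sum all words (with carry folding):
+ 0x5e2f = 0x5e2f
+ 0x70ba = 0xcee9
+ 0x9bf9 = 0x6ae3
+ 0xf5e3 = 0x60c7
One's complement: ~0x60c7
Checksum = 0x9f38


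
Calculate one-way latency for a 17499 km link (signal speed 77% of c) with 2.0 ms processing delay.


Speed = 0.77 * 3e5 km/s = 231000 km/s
Propagation delay = 17499 / 231000 = 0.0758 s = 75.7532 ms
Processing delay = 2.0 ms
Total one-way latency = 77.7532 ms


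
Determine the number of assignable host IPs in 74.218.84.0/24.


Host bits = 32 - 24 = 8
Total addresses = 2^8 = 256
Usable = total - 2 (network and broadcast)
Usable hosts: 254


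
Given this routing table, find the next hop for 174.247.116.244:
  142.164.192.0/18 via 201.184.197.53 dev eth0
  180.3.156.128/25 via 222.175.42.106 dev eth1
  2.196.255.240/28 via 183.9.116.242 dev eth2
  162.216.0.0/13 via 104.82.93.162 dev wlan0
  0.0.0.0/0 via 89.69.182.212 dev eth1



Longest prefix match for 174.247.116.244:
  /18 142.164.192.0: no
  /25 180.3.156.128: no
  /28 2.196.255.240: no
  /13 162.216.0.0: no
  /0 0.0.0.0: MATCH
Selected: next-hop 89.69.182.212 via eth1 (matched /0)


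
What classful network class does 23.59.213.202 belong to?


First octet: 23
Binary: 00010111
0xxxxxxx -> Class A (1-126)
Class A, default mask 255.0.0.0 (/8)


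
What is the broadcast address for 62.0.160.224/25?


Network: 62.0.160.128/25
Host bits = 7
Set all host bits to 1:
Broadcast: 62.0.160.255


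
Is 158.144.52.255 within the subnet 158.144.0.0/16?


Subnet network: 158.144.0.0
Test IP AND mask: 158.144.0.0
Yes, 158.144.52.255 is in 158.144.0.0/16


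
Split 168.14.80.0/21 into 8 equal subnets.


New prefix = 21 + 3 = 24
Each subnet has 256 addresses
  168.14.80.0/24
  168.14.81.0/24
  168.14.82.0/24
  168.14.83.0/24
  168.14.84.0/24
  168.14.85.0/24
  168.14.86.0/24
  168.14.87.0/24
Subnets: 168.14.80.0/24, 168.14.81.0/24, 168.14.82.0/24, 168.14.83.0/24, 168.14.84.0/24, 168.14.85.0/24, 168.14.86.0/24, 168.14.87.0/24


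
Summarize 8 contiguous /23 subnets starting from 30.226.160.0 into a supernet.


Original prefix: /23
Number of subnets: 8 = 2^3
New prefix = 23 - 3 = 20
Supernet: 30.226.160.0/20


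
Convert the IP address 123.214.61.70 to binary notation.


123 = 01111011
214 = 11010110
61 = 00111101
70 = 01000110
Binary: 01111011.11010110.00111101.01000110


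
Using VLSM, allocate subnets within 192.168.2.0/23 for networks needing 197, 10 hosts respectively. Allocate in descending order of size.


197 hosts -> /24 (254 usable): 192.168.2.0/24
10 hosts -> /28 (14 usable): 192.168.3.0/28
Allocation: 192.168.2.0/24 (197 hosts, 254 usable); 192.168.3.0/28 (10 hosts, 14 usable)


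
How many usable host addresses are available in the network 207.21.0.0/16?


Host bits = 32 - 16 = 16
Total addresses = 2^16 = 65536
Usable = total - 2 (network and broadcast)
Usable hosts: 65534


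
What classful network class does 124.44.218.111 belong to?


First octet: 124
Binary: 01111100
0xxxxxxx -> Class A (1-126)
Class A, default mask 255.0.0.0 (/8)


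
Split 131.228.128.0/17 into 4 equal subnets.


New prefix = 17 + 2 = 19
Each subnet has 8192 addresses
  131.228.128.0/19
  131.228.160.0/19
  131.228.192.0/19
  131.228.224.0/19
Subnets: 131.228.128.0/19, 131.228.160.0/19, 131.228.192.0/19, 131.228.224.0/19


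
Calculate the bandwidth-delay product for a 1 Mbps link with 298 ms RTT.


BDP = bandwidth * RTT
= 1 Mbps * 298 ms
= 1 * 1e6 * 298 / 1000 bits
= 298000 bits
= 37250 bytes
= 36.377 KB
BDP = 298000 bits (37250 bytes)


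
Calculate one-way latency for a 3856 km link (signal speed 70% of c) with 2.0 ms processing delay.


Speed = 0.7 * 3e5 km/s = 210000 km/s
Propagation delay = 3856 / 210000 = 0.0184 s = 18.3619 ms
Processing delay = 2.0 ms
Total one-way latency = 20.3619 ms


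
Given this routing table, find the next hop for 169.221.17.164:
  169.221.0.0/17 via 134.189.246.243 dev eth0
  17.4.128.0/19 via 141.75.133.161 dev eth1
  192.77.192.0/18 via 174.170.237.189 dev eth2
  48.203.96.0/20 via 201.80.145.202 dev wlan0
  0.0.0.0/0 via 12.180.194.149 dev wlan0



Longest prefix match for 169.221.17.164:
  /17 169.221.0.0: MATCH
  /19 17.4.128.0: no
  /18 192.77.192.0: no
  /20 48.203.96.0: no
  /0 0.0.0.0: MATCH
Selected: next-hop 134.189.246.243 via eth0 (matched /17)


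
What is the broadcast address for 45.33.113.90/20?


Network: 45.33.112.0/20
Host bits = 12
Set all host bits to 1:
Broadcast: 45.33.127.255


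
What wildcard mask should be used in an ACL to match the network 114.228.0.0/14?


Subnet mask: 255.252.0.0
Wildcard = 255.255.255.255 - subnet mask
255 - 255 = 0
255 - 252 = 3
255 - 0 = 255
255 - 0 = 255
Wildcard: 0.3.255.255


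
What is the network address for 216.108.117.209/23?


IP:   11011000.01101100.01110101.11010001
Mask: 11111111.11111111.11111110.00000000
AND operation:
Net:  11011000.01101100.01110100.00000000
Network: 216.108.116.0/23


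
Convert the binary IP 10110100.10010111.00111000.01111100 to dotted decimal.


10110100 = 180
10010111 = 151
00111000 = 56
01111100 = 124
IP: 180.151.56.124


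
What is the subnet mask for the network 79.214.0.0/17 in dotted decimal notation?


/17 means 17 network bits, 15 host bits
Binary: 11111111111111111000000000000000
Mask: 255.255.128.0


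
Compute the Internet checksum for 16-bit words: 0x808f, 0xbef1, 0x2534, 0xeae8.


Sum all words (with carry folding):
+ 0x808f = 0x808f
+ 0xbef1 = 0x3f81
+ 0x2534 = 0x64b5
+ 0xeae8 = 0x4f9e
One's complement: ~0x4f9e
Checksum = 0xb061


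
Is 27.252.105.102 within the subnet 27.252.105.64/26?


Subnet network: 27.252.105.64
Test IP AND mask: 27.252.105.64
Yes, 27.252.105.102 is in 27.252.105.64/26


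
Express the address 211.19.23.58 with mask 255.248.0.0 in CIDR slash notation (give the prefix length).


Binary: 11111111.11111000.00000000.00000000
Count leading 1s
Prefix: /13


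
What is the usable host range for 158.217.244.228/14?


Network: 158.216.0.0
Broadcast: 158.219.255.255
First usable = network + 1
Last usable = broadcast - 1
Range: 158.216.0.1 to 158.219.255.254


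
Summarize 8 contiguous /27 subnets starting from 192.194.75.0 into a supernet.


Original prefix: /27
Number of subnets: 8 = 2^3
New prefix = 27 - 3 = 24
Supernet: 192.194.75.0/24


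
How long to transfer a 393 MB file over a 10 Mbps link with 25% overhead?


Effective throughput = 10 * (1 - 25/100) = 7.5 Mbps
File size in Mb = 393 * 8 = 3144 Mb
Time = 3144 / 7.5
Time = 419.2 seconds


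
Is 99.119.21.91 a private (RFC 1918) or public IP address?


RFC 1918 private ranges:
  10.0.0.0/8 (10.0.0.0 - 10.255.255.255)
  172.16.0.0/12 (172.16.0.0 - 172.31.255.255)
  192.168.0.0/16 (192.168.0.0 - 192.168.255.255)
Public (not in any RFC 1918 range)


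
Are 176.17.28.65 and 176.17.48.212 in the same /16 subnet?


Mask: 255.255.0.0
176.17.28.65 AND mask = 176.17.0.0
176.17.48.212 AND mask = 176.17.0.0
Yes, same subnet (176.17.0.0)


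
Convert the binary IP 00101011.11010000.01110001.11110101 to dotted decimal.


00101011 = 43
11010000 = 208
01110001 = 113
11110101 = 245
IP: 43.208.113.245


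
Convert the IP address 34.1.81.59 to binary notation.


34 = 00100010
1 = 00000001
81 = 01010001
59 = 00111011
Binary: 00100010.00000001.01010001.00111011


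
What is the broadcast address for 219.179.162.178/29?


Network: 219.179.162.176/29
Host bits = 3
Set all host bits to 1:
Broadcast: 219.179.162.183


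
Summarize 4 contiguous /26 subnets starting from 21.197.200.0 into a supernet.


Original prefix: /26
Number of subnets: 4 = 2^2
New prefix = 26 - 2 = 24
Supernet: 21.197.200.0/24


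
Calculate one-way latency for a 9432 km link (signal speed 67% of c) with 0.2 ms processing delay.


Speed = 0.67 * 3e5 km/s = 201000 km/s
Propagation delay = 9432 / 201000 = 0.0469 s = 46.9254 ms
Processing delay = 0.2 ms
Total one-way latency = 47.1254 ms
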